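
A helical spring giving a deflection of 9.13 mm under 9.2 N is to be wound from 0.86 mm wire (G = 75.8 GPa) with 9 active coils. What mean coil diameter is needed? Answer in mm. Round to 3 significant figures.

8.30 mm

Required rate k = F/δ = 9.2/9.13 = 1.0077 N/mm
D = (Gd⁴/(8N_a·k))^(1/3) = (75.8×10³·0.86⁴/(8·9·1.0077))^(1/3)
  = (571.496)^(1/3) = 8.2986 mm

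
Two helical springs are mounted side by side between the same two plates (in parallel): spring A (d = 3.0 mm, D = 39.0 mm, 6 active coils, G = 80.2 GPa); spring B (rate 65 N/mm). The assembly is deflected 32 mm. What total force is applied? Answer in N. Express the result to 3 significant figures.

2150 N

k_A = Gd⁴/(8D³N_a) = (80.2×10³)(3.0⁴)/(8·39.0³·6) = 2.2815 N/mm
Parallel: k_eq = 2.2815 + 65 = 67.282 N/mm
F = k_eq·δ = 67.282·32 = 2153 N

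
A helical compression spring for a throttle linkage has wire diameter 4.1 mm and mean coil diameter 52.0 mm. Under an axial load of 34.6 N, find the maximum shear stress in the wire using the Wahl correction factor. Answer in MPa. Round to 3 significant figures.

Spring index C = D/d = 52.0/4.1 = 12.6829
K_W = (4C−1)/(4C−4) + 0.615/C = 49.732/46.732 + 0.0485 = 1.1127
τ₀ = 8FD/(πd³) = 8·34.6·52.0/(π·4.1³) = 14393.6/216.52 = 66.476 MPa
τ_max = K·τ₀ = 1.1127 × 66.476 = 73.967 MPa

74.0 MPa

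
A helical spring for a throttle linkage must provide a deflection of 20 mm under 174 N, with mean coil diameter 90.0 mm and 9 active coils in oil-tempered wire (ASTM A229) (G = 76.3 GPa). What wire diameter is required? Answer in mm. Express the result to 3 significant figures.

8.80 mm

Required rate k = F/δ = 174/20 = 8.7 N/mm
d = (8D³N_a·k / G)^(1/4) = (8·90.0³·9·8.7 / (76.3×10³))^0.25
  = (5984.9)^0.25 = 8.7956 mm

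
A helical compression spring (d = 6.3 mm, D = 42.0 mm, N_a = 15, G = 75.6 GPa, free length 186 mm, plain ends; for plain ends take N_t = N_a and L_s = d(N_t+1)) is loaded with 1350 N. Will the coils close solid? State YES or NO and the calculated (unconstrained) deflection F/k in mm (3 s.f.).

YES, δ = 101 mm

k = Gd⁴/(8D³N_a) = (75.6×10³)(6.3⁴)/(8·42.0³·15) = 13.395 N/mm
N_t = 15; L_s = 6.3·16 = 100.8 mm; δ_solid = L₀ − L_s = 186 − 100.8 = 85.2 mm
δ = F/k = 1350/13.395 = 100.78 mm
δ ≥ δ_solid → spring goes solid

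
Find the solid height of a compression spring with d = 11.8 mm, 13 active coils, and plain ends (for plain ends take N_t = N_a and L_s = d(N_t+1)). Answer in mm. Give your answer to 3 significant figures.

plain ends: N_t = N_a = 13
L_s = d·(N_t+1) = 11.8 × 14 = 165.2 mm

165 mm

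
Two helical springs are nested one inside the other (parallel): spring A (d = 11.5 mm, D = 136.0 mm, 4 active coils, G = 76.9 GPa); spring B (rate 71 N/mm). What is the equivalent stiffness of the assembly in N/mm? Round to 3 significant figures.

k_A = Gd⁴/(8D³N_a) = (76.9×10³)(11.5⁴)/(8·136.0³·4) = 16.709 N/mm
Parallel: k_eq = 16.709 + 71 = 87.709 N/mm

87.7 N/mm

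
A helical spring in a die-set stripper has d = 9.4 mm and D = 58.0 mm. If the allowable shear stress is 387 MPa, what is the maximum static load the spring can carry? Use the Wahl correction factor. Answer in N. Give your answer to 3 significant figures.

1750 N

C = D/d = 58.0/9.4 = 6.1702
K_W = (4C−1)/(4C−4) + 0.615/C = 23.681/20.681 + 0.0997 = 1.2447
τ_max = K·8FD/(πd³) → F_max = τ_allow·πd³/(8DK)
F_max = 387·π·9.4³/(8·58.0·1.2447) = 1.0098e+06/577.56 = 1748.4 N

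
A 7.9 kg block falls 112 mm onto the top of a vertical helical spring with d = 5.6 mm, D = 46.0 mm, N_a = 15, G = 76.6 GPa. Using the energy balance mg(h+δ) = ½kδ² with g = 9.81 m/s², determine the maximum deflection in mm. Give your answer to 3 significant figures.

k = Gd⁴/(8D³N_a) = (76.6×10³)(5.6⁴)/(8·46.0³·15) = 6.4495 N/mm
W = mg = 7.9 × 9.81 = 77.499 N
½kδ² − Wδ − Wh = 0 → δ = (W + √(W² + 2kWh))/k
δ = (77.499 + √(6006.1 + 111962))/6.4495 = (77.499 + 343.46)/6.4495 = 65.271 mm

65.3 mm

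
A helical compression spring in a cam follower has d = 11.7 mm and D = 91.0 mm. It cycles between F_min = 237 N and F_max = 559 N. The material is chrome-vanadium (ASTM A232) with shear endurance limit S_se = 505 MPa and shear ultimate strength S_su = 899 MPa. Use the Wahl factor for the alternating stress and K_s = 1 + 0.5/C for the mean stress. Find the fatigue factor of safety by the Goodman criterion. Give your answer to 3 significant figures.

8.13

C = D/d = 91.0/11.7 = 7.7778; K_W = (4C−1)/(4C−4)+0.615/C = 1.1897; K_s = 1+0.5/C = 1.0643
F_a = (F_max−F_min)/2 = 161 N; F_m = (F_max+F_min)/2 = 398 N
τ_a = K_W·8F_aD/(πd³) = 1.1897 × 23.294 = 27.714 MPa
τ_m = K_s·8F_mD/(πd³) = 1.0643 × 57.585 = 61.287 MPa
Goodman: 1/n_f = τ_a/S_se + τ_m/S_su = 27.714/505 + 61.287/899 = 0.05488 + 0.06817 = 0.12305
n_f = 1/0.12305 = 8.127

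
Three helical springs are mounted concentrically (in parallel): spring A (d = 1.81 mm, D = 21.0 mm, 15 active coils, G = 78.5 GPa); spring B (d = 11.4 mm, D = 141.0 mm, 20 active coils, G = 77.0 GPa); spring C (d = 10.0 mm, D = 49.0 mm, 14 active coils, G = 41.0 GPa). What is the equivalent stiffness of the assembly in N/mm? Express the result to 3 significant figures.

k_A = Gd⁴/(8D³N_a) = (78.5×10³)(1.81⁴)/(8·21.0³·15) = 0.75813 N/mm
k_B = Gd⁴/(8D³N_a) = (77.0×10³)(11.4⁴)/(8·141.0³·20) = 2.8996 N/mm
k_C = Gd⁴/(8D³N_a) = (41.0×10³)(10.0⁴)/(8·49.0³·14) = 31.116 N/mm
Parallel: k_eq = 0.75813 + 2.8996 + 31.116 = 34.773 N/mm

34.8 N/mm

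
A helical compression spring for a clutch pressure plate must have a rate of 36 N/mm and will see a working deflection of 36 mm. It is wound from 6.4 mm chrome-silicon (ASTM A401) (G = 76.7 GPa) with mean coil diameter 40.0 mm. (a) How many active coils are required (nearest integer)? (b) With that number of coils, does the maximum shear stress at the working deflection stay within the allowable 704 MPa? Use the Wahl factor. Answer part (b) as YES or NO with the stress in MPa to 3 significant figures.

N_a = Gd⁴/(8D³k) = (76.7×10³)(6.4⁴)/(8·40.0³·36) = 6.981 → N_a = 7
Actual rate k = Gd⁴/(8D³·7) = 35.904 N/mm
Working load F = kδ = 35.904·36 = 1292.6 N
C = 40.0/6.4 = 6.2500; K_W = (4C−1)/(4C−4)+0.615/C = 1.2413
τ_max = K_W·8FD/(πd³) = 1.2413·502.24 = 623.41 MPa
τ_max ≤ 704 MPa → acceptable

(a) 7 coils; (b) YES, τ_max = 623 MPa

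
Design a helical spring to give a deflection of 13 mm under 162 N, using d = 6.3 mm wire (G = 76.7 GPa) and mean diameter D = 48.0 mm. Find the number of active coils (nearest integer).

Required rate k = F/δ = 162/13 = 12.462 N/mm
N_a = Gd⁴/(8D³k) = (76.7×10³ × 6.3⁴)/(8 × 48.0³ × 12.462)
    = 1.20825e+08 / 1.10252e+07 = 10.96 → 11 coils

11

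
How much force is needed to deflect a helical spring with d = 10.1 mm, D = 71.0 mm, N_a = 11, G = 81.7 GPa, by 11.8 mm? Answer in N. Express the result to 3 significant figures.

k = Gd⁴/(8D³N_a) = (81.7×10³)(10.1⁴)/(8·71.0³·11) = 26.993 N/mm
F = k·δ = 26.993 × 11.8 = 318.52 N

319 N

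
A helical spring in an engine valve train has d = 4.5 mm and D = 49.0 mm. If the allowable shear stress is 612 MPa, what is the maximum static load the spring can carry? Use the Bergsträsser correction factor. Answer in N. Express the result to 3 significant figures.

C = D/d = 49.0/4.5 = 10.8889
K_B = (4C+2)/(4C−3) = 45.556/40.556 = 1.1233
τ_max = K·8FD/(πd³) → F_max = τ_allow·πd³/(8DK)
F_max = 612·π·4.5³/(8·49.0·1.1233) = 1.752e+05/440.33 = 397.89 N

398 N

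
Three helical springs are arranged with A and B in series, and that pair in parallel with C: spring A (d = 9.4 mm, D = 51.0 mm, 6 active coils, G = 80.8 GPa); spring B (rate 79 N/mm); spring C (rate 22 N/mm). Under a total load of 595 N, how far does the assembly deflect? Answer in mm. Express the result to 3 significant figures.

9.02 mm

k_A = Gd⁴/(8D³N_a) = (80.8×10³)(9.4⁴)/(8·51.0³·6) = 99.077 N/mm
Springs A,B series: k_AB = 1/(1/99.077+1/79) = 43.953 N/mm; parallel with C: k_eq = 43.953+22 = 65.953 N/mm
δ = F/k_eq = 595/65.953 = 9.0215 mm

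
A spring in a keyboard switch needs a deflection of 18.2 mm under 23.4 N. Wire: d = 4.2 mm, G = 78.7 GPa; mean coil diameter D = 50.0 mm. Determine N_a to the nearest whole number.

19

Required rate k = F/δ = 23.4/18.2 = 1.2857 N/mm
N_a = Gd⁴/(8D³k) = (78.7×10³ × 4.2⁴)/(8 × 50.0³ × 1.2857)
    = 2.4489e+07 / 1.28571e+06 = 19.05 → 19 coils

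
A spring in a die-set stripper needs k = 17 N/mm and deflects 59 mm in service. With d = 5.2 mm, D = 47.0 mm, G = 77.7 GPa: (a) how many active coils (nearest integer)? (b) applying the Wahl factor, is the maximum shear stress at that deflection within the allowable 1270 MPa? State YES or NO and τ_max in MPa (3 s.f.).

(a) 4 coils; (b) YES, τ_max = 997 MPa

N_a = Gd⁴/(8D³k) = (77.7×10³)(5.2⁴)/(8·47.0³·17) = 4.023 → N_a = 4
Actual rate k = Gd⁴/(8D³·4) = 17.1 N/mm
Working load F = kδ = 17.1·59 = 1008.9 N
C = 47.0/5.2 = 9.0385; K_W = (4C−1)/(4C−4)+0.615/C = 1.1613
τ_max = K_W·8FD/(πd³) = 1.1613·858.76 = 997.31 MPa
τ_max ≤ 1270 MPa → acceptable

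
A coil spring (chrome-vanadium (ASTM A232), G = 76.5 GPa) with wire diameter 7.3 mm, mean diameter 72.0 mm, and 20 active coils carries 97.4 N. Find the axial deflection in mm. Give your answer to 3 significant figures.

k = Gd⁴/(8D³N_a) = (76.5×10³)(7.3⁴)/(8·72.0³·20) = 3.6378 N/mm
δ = F/k = 97.4 / 3.6378 = 26.775 mm

26.8 mm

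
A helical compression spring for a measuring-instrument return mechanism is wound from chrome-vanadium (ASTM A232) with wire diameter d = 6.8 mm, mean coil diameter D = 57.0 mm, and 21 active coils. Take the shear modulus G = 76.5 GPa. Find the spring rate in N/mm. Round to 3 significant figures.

k = Gd⁴/(8D³N_a) = (76.5×10³ × 6.8⁴) / (8 × 57.0³ × 21)
  = 1.63568e+08 / 3.11124e+07 = 5.2573 N/mm

5.26 N/mm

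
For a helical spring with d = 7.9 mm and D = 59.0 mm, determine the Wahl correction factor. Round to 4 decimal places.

1.1983

C = D/d = 59.0/7.9 = 7.4684
K_W = (4C−1)/(4C−4) + 0.615/C = 28.873/25.873 + 0.0823 = 1.1983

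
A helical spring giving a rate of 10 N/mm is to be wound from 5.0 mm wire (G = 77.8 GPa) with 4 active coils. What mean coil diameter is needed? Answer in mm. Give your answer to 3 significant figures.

53.4 mm

D = (Gd⁴/(8N_a·k))^(1/3) = (77.8×10³·5.0⁴/(8·4·10))^(1/3)
  = (151953)^(1/3) = 53.3625 mm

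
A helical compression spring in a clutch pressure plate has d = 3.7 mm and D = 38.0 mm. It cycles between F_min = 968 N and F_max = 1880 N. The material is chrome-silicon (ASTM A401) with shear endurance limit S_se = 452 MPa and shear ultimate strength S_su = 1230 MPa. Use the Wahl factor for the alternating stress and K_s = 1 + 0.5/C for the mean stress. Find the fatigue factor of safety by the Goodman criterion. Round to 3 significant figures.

C = D/d = 38.0/3.7 = 10.2703; K_W = (4C−1)/(4C−4)+0.615/C = 1.1408; K_s = 1+0.5/C = 1.0487
F_a = (F_max−F_min)/2 = 456 N; F_m = (F_max+F_min)/2 = 1424 N
τ_a = K_W·8F_aD/(πd³) = 1.1408 × 871.13 = 993.77 MPa
τ_m = K_s·8F_mD/(πd³) = 1.0487 × 2720.4 = 2852.8 MPa
Goodman: 1/n_f = τ_a/S_se + τ_m/S_su = 993.77/452 + 2852.8/1230 = 2.19861 + 2.31936 = 4.518
n_f = 1/4.518 = 0.2213

0.221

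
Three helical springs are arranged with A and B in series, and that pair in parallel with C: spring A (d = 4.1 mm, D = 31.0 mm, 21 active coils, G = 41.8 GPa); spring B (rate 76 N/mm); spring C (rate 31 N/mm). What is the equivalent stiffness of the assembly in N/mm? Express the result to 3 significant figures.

33.3 N/mm

k_A = Gd⁴/(8D³N_a) = (41.8×10³)(4.1⁴)/(8·31.0³·21) = 2.36 N/mm
Springs A,B series: k_AB = 1/(1/2.36+1/76) = 2.289 N/mm; parallel with C: k_eq = 2.289+31 = 33.289 N/mm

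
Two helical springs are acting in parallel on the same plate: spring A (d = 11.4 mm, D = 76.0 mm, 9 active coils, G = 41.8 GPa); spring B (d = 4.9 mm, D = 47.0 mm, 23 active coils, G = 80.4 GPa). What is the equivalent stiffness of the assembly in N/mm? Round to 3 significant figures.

k_A = Gd⁴/(8D³N_a) = (41.8×10³)(11.4⁴)/(8·76.0³·9) = 22.337 N/mm
k_B = Gd⁴/(8D³N_a) = (80.4×10³)(4.9⁴)/(8·47.0³·23) = 2.4262 N/mm
Parallel: k_eq = 22.337 + 2.4262 = 24.763 N/mm

24.8 N/mm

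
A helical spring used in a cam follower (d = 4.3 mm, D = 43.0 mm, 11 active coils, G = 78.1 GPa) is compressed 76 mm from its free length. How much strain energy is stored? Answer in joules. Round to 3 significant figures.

k = Gd⁴/(8D³N_a) = (78.1×10³)(4.3⁴)/(8·43.0³·11) = 3.8162 N/mm
U = ½kδ² = 0.5 × 3.8162 × 76² = 11021 N·mm = 11.021 J

11.0 J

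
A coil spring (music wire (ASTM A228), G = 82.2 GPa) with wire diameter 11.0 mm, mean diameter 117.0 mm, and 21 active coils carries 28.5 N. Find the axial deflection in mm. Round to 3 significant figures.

k = Gd⁴/(8D³N_a) = (82.2×10³)(11.0⁴)/(8·117.0³·21) = 4.4728 N/mm
δ = F/k = 28.5 / 4.4728 = 6.3719 mm

6.37 mm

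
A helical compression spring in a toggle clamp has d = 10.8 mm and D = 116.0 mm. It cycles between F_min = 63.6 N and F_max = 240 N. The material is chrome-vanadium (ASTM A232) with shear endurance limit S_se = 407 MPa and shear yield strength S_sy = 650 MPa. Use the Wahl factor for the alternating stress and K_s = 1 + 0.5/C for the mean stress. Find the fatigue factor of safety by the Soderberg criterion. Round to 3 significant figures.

8.70

C = D/d = 116.0/10.8 = 10.7407; K_W = (4C−1)/(4C−4)+0.615/C = 1.1343; K_s = 1+0.5/C = 1.0466
F_a = (F_max−F_min)/2 = 88.2 N; F_m = (F_max+F_min)/2 = 151.8 N
τ_a = K_W·8F_aD/(πd³) = 1.1343 × 20.682 = 23.459 MPa
τ_m = K_s·8F_mD/(πd³) = 1.0466 × 35.596 = 37.253 MPa
Soderberg: 1/n_f = τ_a/S_se + τ_m/S_sy = 23.459/407 + 37.253/650 = 0.05764 + 0.05731 = 0.11495
n_f = 1/0.11495 = 8.699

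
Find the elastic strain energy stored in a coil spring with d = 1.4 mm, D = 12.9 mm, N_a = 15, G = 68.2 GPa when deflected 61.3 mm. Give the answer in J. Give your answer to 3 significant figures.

k = Gd⁴/(8D³N_a) = (68.2×10³)(1.4⁴)/(8·12.9³·15) = 1.0171 N/mm
U = ½kδ² = 0.5 × 1.0171 × 61.3² = 1910.9 N·mm = 1.9109 J

1.91 J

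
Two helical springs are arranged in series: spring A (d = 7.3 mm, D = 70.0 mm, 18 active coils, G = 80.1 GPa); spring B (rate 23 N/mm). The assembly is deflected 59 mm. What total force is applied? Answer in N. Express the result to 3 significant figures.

226 N

k_A = Gd⁴/(8D³N_a) = (80.1×10³)(7.3⁴)/(8·70.0³·18) = 4.6054 N/mm
Series: 1/k_eq = 1/4.6054 + 1/23 = 0.26061; k_eq = 3.8371 N/mm
F = k_eq·δ = 3.8371·59 = 226.39 N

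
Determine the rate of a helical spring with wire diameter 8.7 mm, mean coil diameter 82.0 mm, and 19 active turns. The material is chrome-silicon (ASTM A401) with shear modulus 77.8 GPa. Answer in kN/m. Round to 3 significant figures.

5.32 kN/m

k = Gd⁴/(8D³N_a) = (77.8×10³ × 8.7⁴) / (8 × 82.0³ × 19)
  = 4.45714e+08 / 8.38079e+07 = 5.3183 N/mm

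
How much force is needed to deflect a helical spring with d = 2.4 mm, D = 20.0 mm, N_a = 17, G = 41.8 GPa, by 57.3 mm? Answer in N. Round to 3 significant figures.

k = Gd⁴/(8D³N_a) = (41.8×10³)(2.4⁴)/(8·20.0³·17) = 1.2747 N/mm
F = k·δ = 1.2747 × 57.3 = 73.038 N

73.0 N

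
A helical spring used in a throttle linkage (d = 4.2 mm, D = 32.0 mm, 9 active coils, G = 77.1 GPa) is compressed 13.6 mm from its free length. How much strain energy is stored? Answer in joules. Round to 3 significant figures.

0.940 J

k = Gd⁴/(8D³N_a) = (77.1×10³)(4.2⁴)/(8·32.0³·9) = 10.169 N/mm
U = ½kδ² = 0.5 × 10.169 × 13.6² = 940.41 N·mm = 0.94041 J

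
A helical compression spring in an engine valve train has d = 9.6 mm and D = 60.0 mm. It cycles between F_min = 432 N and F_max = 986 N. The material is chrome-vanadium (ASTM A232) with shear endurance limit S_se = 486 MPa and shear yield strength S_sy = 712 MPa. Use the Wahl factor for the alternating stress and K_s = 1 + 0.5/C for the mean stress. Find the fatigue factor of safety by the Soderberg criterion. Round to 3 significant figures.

3.25

C = D/d = 60.0/9.6 = 6.2500; K_W = (4C−1)/(4C−4)+0.615/C = 1.2413; K_s = 1+0.5/C = 1.0800
F_a = (F_max−F_min)/2 = 277 N; F_m = (F_max+F_min)/2 = 709 N
τ_a = K_W·8F_aD/(πd³) = 1.2413 × 47.836 = 59.377 MPa
τ_m = K_s·8F_mD/(πd³) = 1.0800 × 122.44 = 132.24 MPa
Soderberg: 1/n_f = τ_a/S_se + τ_m/S_sy = 59.377/486 + 132.24/712 = 0.12218 + 0.18572 = 0.3079
n_f = 1/0.3079 = 3.248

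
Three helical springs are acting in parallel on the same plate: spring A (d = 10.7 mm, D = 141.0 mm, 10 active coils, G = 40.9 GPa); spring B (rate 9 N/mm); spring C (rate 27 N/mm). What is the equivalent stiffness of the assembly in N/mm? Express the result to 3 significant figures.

k_A = Gd⁴/(8D³N_a) = (40.9×10³)(10.7⁴)/(8·141.0³·10) = 2.3906 N/mm
Parallel: k_eq = 2.3906 + 9 + 27 = 38.391 N/mm

38.4 N/mm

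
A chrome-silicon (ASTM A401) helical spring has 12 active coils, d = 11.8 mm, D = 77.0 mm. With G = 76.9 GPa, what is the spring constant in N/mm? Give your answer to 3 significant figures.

34.0 N/mm

k = Gd⁴/(8D³N_a) = (76.9×10³ × 11.8⁴) / (8 × 77.0³ × 12)
  = 1.49092e+09 / 4.38272e+07 = 34.018 N/mm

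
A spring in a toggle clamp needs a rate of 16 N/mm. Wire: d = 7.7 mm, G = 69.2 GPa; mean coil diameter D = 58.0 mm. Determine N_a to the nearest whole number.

10

N_a = Gd⁴/(8D³k) = (69.2×10³ × 7.7⁴)/(8 × 58.0³ × 16)
    = 2.43259e+08 / 2.49743e+07 = 9.74 → 10 coils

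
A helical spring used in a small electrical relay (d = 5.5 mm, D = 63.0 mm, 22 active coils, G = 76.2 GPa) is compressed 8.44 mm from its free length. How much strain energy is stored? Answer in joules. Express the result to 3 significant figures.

0.0564 J

k = Gd⁴/(8D³N_a) = (76.2×10³)(5.5⁴)/(8·63.0³·22) = 1.5844 N/mm
U = ½kδ² = 0.5 × 1.5844 × 8.44² = 56.432 N·mm = 0.056432 J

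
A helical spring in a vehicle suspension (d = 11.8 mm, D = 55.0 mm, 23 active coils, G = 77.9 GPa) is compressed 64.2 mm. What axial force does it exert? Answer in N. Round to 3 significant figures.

3170 N

k = Gd⁴/(8D³N_a) = (77.9×10³)(11.8⁴)/(8·55.0³·23) = 49.336 N/mm
F = k·δ = 49.336 × 64.2 = 3167.3 N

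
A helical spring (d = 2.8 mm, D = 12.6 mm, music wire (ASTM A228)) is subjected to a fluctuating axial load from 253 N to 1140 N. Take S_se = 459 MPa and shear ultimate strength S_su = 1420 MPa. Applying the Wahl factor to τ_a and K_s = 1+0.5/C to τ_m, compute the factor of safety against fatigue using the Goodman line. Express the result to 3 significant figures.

C = D/d = 12.6/2.8 = 4.5000; K_W = (4C−1)/(4C−4)+0.615/C = 1.3510; K_s = 1+0.5/C = 1.1111
F_a = (F_max−F_min)/2 = 443.5 N; F_m = (F_max+F_min)/2 = 696.5 N
τ_a = K_W·8F_aD/(πd³) = 1.3510 × 648.23 = 875.73 MPa
τ_m = K_s·8F_mD/(πd³) = 1.1111 × 1018 = 1131.1 MPa
Goodman: 1/n_f = τ_a/S_se + τ_m/S_su = 875.73/459 + 1131.1/1420 = 1.90791 + 0.79658 = 2.7045
n_f = 1/2.7045 = 0.3698

0.370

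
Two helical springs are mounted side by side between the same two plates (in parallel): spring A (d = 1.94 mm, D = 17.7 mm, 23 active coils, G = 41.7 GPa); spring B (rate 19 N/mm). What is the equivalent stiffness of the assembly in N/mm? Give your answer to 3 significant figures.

19.6 N/mm

k_A = Gd⁴/(8D³N_a) = (41.7×10³)(1.94⁴)/(8·17.7³·23) = 0.5789 N/mm
Parallel: k_eq = 0.5789 + 19 = 19.579 N/mm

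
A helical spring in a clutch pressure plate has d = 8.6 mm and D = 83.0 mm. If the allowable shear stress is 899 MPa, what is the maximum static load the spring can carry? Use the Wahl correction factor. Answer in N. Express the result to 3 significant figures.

C = D/d = 83.0/8.6 = 9.6512
K_W = (4C−1)/(4C−4) + 0.615/C = 37.605/34.605 + 0.0637 = 1.1504
τ_max = K·8FD/(πd³) → F_max = τ_allow·πd³/(8DK)
F_max = 899·π·8.6³/(8·83.0·1.1504) = 1.7964e+06/763.88 = 2351.7 N

2350 N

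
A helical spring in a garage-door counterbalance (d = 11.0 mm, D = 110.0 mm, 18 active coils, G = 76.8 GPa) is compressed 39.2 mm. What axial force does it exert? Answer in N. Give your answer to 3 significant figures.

k = Gd⁴/(8D³N_a) = (76.8×10³)(11.0⁴)/(8·110.0³·18) = 5.8667 N/mm
F = k·δ = 5.8667 × 39.2 = 229.97 N

230 N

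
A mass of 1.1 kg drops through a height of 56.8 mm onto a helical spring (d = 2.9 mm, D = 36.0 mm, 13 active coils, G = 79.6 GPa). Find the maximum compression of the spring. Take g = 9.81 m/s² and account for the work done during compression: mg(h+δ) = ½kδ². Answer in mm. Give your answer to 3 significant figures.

43.1 mm

k = Gd⁴/(8D³N_a) = (79.6×10³)(2.9⁴)/(8·36.0³·13) = 1.1603 N/mm
W = mg = 1.1 × 9.81 = 10.791 N
½kδ² − Wδ − Wh = 0 → δ = (W + √(W² + 2kWh))/k
δ = (10.791 + √(116.45 + 1422.34))/1.1603 = (10.791 + 39.227)/1.1603 = 43.109 mm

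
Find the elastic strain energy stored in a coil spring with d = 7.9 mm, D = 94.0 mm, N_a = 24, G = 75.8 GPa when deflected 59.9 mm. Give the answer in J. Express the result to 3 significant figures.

k = Gd⁴/(8D³N_a) = (75.8×10³)(7.9⁴)/(8·94.0³·24) = 1.8514 N/mm
U = ½kδ² = 0.5 × 1.8514 × 59.9² = 3321.4 N·mm = 3.3214 J

3.32 J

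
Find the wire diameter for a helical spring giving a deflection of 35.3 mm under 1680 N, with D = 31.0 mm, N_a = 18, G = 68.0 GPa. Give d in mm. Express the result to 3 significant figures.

7.40 mm

Required rate k = F/δ = 1680/35.3 = 47.592 N/mm
d = (8D³N_a·k / G)^(1/4) = (8·31.0³·18·47.592 / (68.0×10³))^0.25
  = (3002.4)^0.25 = 7.4023 mm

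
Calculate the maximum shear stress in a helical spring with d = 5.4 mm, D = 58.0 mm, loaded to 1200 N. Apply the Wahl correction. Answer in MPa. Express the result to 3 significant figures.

1280 MPa

Spring index C = D/d = 58.0/5.4 = 10.7407
K_W = (4C−1)/(4C−4) + 0.615/C = 41.963/38.963 + 0.0573 = 1.1343
τ₀ = 8FD/(πd³) = 8·1200·58.0/(π·5.4³) = 556800/494.69 = 1125.6 MPa
τ_max = K·τ₀ = 1.1343 × 1125.6 = 1276.7 MPa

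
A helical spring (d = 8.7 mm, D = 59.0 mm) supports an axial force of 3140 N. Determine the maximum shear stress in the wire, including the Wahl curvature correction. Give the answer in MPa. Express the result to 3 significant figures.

874 MPa

Spring index C = D/d = 59.0/8.7 = 6.7816
K_W = (4C−1)/(4C−4) + 0.615/C = 26.126/23.126 + 0.0907 = 1.2204
τ₀ = 8FD/(πd³) = 8·3140·59.0/(π·8.7³) = 1.48208e+06/2068.7 = 716.41 MPa
τ_max = K·τ₀ = 1.2204 × 716.41 = 874.32 MPa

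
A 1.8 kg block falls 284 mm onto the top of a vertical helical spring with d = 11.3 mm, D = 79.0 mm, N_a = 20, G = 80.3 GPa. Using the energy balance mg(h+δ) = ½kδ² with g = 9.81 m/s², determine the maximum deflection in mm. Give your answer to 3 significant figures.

k = Gd⁴/(8D³N_a) = (80.3×10³)(11.3⁴)/(8·79.0³·20) = 16.597 N/mm
W = mg = 1.8 × 9.81 = 17.658 N
½kδ² − Wδ − Wh = 0 → δ = (W + √(W² + 2kWh))/k
δ = (17.658 + √(311.8 + 166463))/16.597 = (17.658 + 408.38)/16.597 = 25.67 mm

25.7 mm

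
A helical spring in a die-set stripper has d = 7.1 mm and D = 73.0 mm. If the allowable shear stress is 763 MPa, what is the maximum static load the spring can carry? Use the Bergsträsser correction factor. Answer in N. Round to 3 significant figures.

C = D/d = 73.0/7.1 = 10.2817
K_B = (4C+2)/(4C−3) = 43.127/38.127 = 1.1311
τ_max = K·8FD/(πd³) → F_max = τ_allow·πd³/(8DK)
F_max = 763·π·7.1³/(8·73.0·1.1311) = 8.5793e+05/660.59 = 1298.7 N

1300 N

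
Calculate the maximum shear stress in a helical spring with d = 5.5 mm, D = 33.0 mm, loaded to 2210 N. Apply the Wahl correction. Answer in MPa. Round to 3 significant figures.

Spring index C = D/d = 33.0/5.5 = 6.0000
K_W = (4C−1)/(4C−4) + 0.615/C = 23.000/20.000 + 0.1025 = 1.2525
τ₀ = 8FD/(πd³) = 8·2210·33.0/(π·5.5³) = 583440/522.68 = 1116.2 MPa
τ_max = K·τ₀ = 1.2525 × 1116.2 = 1398.1 MPa

1400 MPa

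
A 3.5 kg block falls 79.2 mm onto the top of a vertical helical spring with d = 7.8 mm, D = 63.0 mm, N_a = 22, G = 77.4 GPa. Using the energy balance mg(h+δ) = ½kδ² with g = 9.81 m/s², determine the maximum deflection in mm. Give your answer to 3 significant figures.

k = Gd⁴/(8D³N_a) = (77.4×10³)(7.8⁴)/(8·63.0³·22) = 6.5101 N/mm
W = mg = 3.5 × 9.81 = 34.335 N
½kδ² − Wδ − Wh = 0 → δ = (W + √(W² + 2kWh))/k
δ = (34.335 + √(1178.9 + 35406))/6.5101 = (34.335 + 191.27)/6.5101 = 34.655 mm

34.7 mm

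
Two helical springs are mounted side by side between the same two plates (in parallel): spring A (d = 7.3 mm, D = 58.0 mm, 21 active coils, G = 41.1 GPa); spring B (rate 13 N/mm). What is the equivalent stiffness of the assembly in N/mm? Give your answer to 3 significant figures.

16.6 N/mm

k_A = Gd⁴/(8D³N_a) = (41.1×10³)(7.3⁴)/(8·58.0³·21) = 3.5607 N/mm
Parallel: k_eq = 3.5607 + 13 = 16.561 N/mm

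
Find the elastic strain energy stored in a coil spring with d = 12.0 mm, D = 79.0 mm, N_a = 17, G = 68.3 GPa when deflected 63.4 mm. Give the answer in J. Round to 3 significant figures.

42.4 J

k = Gd⁴/(8D³N_a) = (68.3×10³)(12.0⁴)/(8·79.0³·17) = 21.122 N/mm
U = ½kδ² = 0.5 × 21.122 × 63.4² = 42450 N·mm = 42.45 J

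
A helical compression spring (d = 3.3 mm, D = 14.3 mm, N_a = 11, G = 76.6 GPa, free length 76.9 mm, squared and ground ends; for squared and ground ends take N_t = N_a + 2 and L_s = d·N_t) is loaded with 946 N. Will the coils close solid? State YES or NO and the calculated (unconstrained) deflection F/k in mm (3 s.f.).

k = Gd⁴/(8D³N_a) = (76.6×10³)(3.3⁴)/(8·14.3³·11) = 35.302 N/mm
N_t = 13; L_s = 3.3·13 = 42.9 mm; δ_solid = L₀ − L_s = 76.9 − 42.9 = 34 mm
δ = F/k = 946/35.302 = 26.798 mm
δ < δ_solid → spring does not go solid

NO, δ = 26.8 mm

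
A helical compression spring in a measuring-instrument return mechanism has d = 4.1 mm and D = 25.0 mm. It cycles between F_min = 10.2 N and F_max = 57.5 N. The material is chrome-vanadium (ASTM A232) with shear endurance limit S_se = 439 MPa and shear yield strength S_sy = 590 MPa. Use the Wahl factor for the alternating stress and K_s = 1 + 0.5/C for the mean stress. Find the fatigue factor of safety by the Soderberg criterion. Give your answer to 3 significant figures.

C = D/d = 25.0/4.1 = 6.0976; K_W = (4C−1)/(4C−4)+0.615/C = 1.2480; K_s = 1+0.5/C = 1.0820
F_a = (F_max−F_min)/2 = 23.65 N; F_m = (F_max+F_min)/2 = 33.85 N
τ_a = K_W·8F_aD/(πd³) = 1.2480 × 21.845 = 27.263 MPa
τ_m = K_s·8F_mD/(πd³) = 1.0820 × 31.267 = 33.831 MPa
Soderberg: 1/n_f = τ_a/S_se + τ_m/S_sy = 27.263/439 + 33.831/590 = 0.06210 + 0.05734 = 0.11944
n_f = 1/0.11944 = 8.372

8.37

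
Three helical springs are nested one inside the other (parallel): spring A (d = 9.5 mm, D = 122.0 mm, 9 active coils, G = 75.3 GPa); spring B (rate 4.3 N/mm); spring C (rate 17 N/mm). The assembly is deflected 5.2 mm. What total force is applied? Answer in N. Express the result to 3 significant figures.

135 N

k_A = Gd⁴/(8D³N_a) = (75.3×10³)(9.5⁴)/(8·122.0³·9) = 4.6911 N/mm
Parallel: k_eq = 4.6911 + 4.3 + 17 = 25.991 N/mm
F = k_eq·δ = 25.991·5.2 = 135.15 N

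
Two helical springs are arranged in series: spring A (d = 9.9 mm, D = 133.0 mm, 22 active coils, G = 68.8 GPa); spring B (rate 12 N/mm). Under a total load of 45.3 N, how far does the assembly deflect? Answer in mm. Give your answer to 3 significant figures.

32.2 mm

k_A = Gd⁴/(8D³N_a) = (68.8×10³)(9.9⁴)/(8·133.0³·22) = 1.5961 N/mm
Series: 1/k_eq = 1/1.5961 + 1/12 = 0.70986; k_eq = 1.4087 N/mm
δ = F/k_eq = 45.3/1.4087 = 32.157 mm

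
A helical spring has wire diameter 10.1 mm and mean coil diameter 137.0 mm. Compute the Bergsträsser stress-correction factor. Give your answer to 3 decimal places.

1.098

C = D/d = 137.0/10.1 = 13.5644
K_B = (4C+2)/(4C−3) = 56.257/51.257 = 1.0975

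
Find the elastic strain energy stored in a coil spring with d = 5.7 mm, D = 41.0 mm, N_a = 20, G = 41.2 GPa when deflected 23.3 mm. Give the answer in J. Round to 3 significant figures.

k = Gd⁴/(8D³N_a) = (41.2×10³)(5.7⁴)/(8·41.0³·20) = 3.9439 N/mm
U = ½kδ² = 0.5 × 3.9439 × 23.3² = 1070.5 N·mm = 1.0705 J

1.07 J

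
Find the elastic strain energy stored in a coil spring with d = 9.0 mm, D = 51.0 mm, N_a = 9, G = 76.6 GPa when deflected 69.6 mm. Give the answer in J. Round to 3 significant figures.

127 J

k = Gd⁴/(8D³N_a) = (76.6×10³)(9.0⁴)/(8·51.0³·9) = 52.621 N/mm
U = ½kδ² = 0.5 × 52.621 × 69.6² = 1.2745e+05 N·mm = 127.45 J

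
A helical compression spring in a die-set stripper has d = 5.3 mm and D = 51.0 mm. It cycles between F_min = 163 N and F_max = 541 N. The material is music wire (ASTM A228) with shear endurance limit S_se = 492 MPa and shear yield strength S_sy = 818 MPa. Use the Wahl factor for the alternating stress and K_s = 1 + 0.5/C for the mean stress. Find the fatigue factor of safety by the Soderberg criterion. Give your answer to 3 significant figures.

1.28

C = D/d = 51.0/5.3 = 9.6226; K_W = (4C−1)/(4C−4)+0.615/C = 1.1509; K_s = 1+0.5/C = 1.0520
F_a = (F_max−F_min)/2 = 189 N; F_m = (F_max+F_min)/2 = 352 N
τ_a = K_W·8F_aD/(πd³) = 1.1509 × 164.87 = 189.75 MPa
τ_m = K_s·8F_mD/(πd³) = 1.0520 × 307.06 = 323.02 MPa
Soderberg: 1/n_f = τ_a/S_se + τ_m/S_sy = 189.75/492 + 323.02/818 = 0.38567 + 0.39489 = 0.78055
n_f = 1/0.78055 = 1.281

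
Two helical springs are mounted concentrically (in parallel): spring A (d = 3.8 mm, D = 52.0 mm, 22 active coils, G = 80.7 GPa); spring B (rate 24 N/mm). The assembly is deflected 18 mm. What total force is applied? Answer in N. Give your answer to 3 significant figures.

444 N

k_A = Gd⁴/(8D³N_a) = (80.7×10³)(3.8⁴)/(8·52.0³·22) = 0.67996 N/mm
Parallel: k_eq = 0.67996 + 24 = 24.68 N/mm
F = k_eq·δ = 24.68·18 = 444.24 N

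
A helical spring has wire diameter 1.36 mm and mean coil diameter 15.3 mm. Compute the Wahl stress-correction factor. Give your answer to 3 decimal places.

1.128

C = D/d = 15.3/1.36 = 11.2500
K_W = (4C−1)/(4C−4) + 0.615/C = 44.000/41.000 + 0.0547 = 1.1278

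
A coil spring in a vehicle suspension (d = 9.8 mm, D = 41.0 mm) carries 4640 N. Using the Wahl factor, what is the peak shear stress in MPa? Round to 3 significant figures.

Spring index C = D/d = 41.0/9.8 = 4.1837
K_W = (4C−1)/(4C−4) + 0.615/C = 15.735/12.735 + 0.1470 = 1.3826
τ₀ = 8FD/(πd³) = 8·4640·41.0/(π·9.8³) = 1.52192e+06/2956.8 = 514.71 MPa
τ_max = K·τ₀ = 1.3826 × 514.71 = 711.63 MPa

712 MPa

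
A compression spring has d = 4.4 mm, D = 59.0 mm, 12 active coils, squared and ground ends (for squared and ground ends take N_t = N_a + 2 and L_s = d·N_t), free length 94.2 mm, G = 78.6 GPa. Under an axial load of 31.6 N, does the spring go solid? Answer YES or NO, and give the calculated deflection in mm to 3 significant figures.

NO, δ = 21.1 mm

k = Gd⁴/(8D³N_a) = (78.6×10³)(4.4⁴)/(8·59.0³·12) = 1.4942 N/mm
N_t = 14; L_s = 4.4·14 = 61.6 mm; δ_solid = L₀ − L_s = 94.2 − 61.6 = 32.6 mm
δ = F/k = 31.6/1.4942 = 21.149 mm
δ < δ_solid → spring does not go solid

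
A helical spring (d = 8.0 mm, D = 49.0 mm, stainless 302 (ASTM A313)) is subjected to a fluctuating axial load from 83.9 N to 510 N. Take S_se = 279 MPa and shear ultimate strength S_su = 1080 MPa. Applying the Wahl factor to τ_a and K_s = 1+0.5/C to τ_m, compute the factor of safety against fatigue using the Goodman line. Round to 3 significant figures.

C = D/d = 49.0/8.0 = 6.1250; K_W = (4C−1)/(4C−4)+0.615/C = 1.2467; K_s = 1+0.5/C = 1.0816
F_a = (F_max−F_min)/2 = 213.05 N; F_m = (F_max+F_min)/2 = 296.95 N
τ_a = K_W·8F_aD/(πd³) = 1.2467 × 51.922 = 64.733 MPa
τ_m = K_s·8F_mD/(πd³) = 1.0816 × 72.368 = 78.276 MPa
Goodman: 1/n_f = τ_a/S_se + τ_m/S_su = 64.733/279 + 78.276/1080 = 0.23202 + 0.07248 = 0.3045
n_f = 1/0.3045 = 3.284

3.28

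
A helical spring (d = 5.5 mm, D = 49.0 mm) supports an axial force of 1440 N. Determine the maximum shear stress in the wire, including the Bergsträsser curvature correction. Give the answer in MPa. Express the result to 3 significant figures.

Spring index C = D/d = 49.0/5.5 = 8.9091
K_B = (4C+2)/(4C−3) = 37.636/32.636 = 1.1532
τ₀ = 8FD/(πd³) = 8·1440·49.0/(π·5.5³) = 564480/522.68 = 1080 MPa
τ_max = K·τ₀ = 1.1532 × 1080 = 1245.4 MPa

1250 MPa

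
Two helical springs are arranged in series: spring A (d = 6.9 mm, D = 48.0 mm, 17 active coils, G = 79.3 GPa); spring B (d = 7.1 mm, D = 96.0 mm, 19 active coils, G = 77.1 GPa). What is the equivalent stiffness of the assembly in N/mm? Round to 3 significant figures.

1.30 N/mm

k_A = Gd⁴/(8D³N_a) = (79.3×10³)(6.9⁴)/(8·48.0³·17) = 11.951 N/mm
k_B = Gd⁴/(8D³N_a) = (77.1×10³)(7.1⁴)/(8·96.0³·19) = 1.4569 N/mm
Series: 1/k_eq = 1/11.951 + 1/1.4569 = 0.77006; k_eq = 1.2986 N/mm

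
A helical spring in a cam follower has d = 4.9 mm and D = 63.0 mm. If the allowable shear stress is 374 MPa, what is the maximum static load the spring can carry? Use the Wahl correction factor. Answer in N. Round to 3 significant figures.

247 N

C = D/d = 63.0/4.9 = 12.8571
K_W = (4C−1)/(4C−4) + 0.615/C = 50.429/47.429 + 0.0478 = 1.1111
τ_max = K·8FD/(πd³) → F_max = τ_allow·πd³/(8DK)
F_max = 374·π·4.9³/(8·63.0·1.1111) = 1.3823e+05/559.99 = 246.85 N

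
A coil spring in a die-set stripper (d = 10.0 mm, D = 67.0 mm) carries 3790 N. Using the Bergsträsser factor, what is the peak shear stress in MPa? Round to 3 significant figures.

782 MPa

Spring index C = D/d = 67.0/10.0 = 6.7000
K_B = (4C+2)/(4C−3) = 28.800/23.800 = 1.2101
τ₀ = 8FD/(πd³) = 8·3790·67.0/(π·10.0³) = 2.03144e+06/3141.6 = 646.63 MPa
τ_max = K·τ₀ = 1.2101 × 646.63 = 782.47 MPa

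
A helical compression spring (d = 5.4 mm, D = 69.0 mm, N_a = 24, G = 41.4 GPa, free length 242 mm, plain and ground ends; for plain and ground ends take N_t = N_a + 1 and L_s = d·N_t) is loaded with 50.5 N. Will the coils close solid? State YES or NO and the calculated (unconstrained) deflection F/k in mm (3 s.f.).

k = Gd⁴/(8D³N_a) = (41.4×10³)(5.4⁴)/(8·69.0³·24) = 0.55812 N/mm
N_t = 25; L_s = 5.4·25 = 135 mm; δ_solid = L₀ − L_s = 242 − 135 = 107 mm
δ = F/k = 50.5/0.55812 = 90.482 mm
δ < δ_solid → spring does not go solid

NO, δ = 90.5 mm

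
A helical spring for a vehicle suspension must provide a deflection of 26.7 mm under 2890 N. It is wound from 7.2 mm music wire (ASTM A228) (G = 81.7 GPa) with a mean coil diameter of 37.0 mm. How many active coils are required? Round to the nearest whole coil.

Required rate k = F/δ = 2890/26.7 = 108.24 N/mm
N_a = Gd⁴/(8D³k) = (81.7×10³ × 7.2⁴)/(8 × 37.0³ × 108.24)
    = 2.19559e+08 / 4.38613e+07 = 5.006 → 5 coils

5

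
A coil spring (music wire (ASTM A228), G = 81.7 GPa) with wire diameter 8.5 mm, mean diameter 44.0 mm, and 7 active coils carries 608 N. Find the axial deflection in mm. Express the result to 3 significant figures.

6.80 mm

k = Gd⁴/(8D³N_a) = (81.7×10³)(8.5⁴)/(8·44.0³·7) = 89.403 N/mm
δ = F/k = 608 / 89.403 = 6.8007 mm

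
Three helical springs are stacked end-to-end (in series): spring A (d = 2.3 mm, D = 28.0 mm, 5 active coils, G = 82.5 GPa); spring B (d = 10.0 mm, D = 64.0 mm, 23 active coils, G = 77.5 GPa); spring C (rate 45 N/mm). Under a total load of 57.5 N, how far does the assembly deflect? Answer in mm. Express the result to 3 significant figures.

26.7 mm

k_A = Gd⁴/(8D³N_a) = (82.5×10³)(2.3⁴)/(8·28.0³·5) = 2.6292 N/mm
k_B = Gd⁴/(8D³N_a) = (77.5×10³)(10.0⁴)/(8·64.0³·23) = 16.067 N/mm
Series: 1/k_eq = 1/2.6292 + 1/16.067 + 1/45 = 0.4648; k_eq = 2.1515 N/mm
δ = F/k_eq = 57.5/2.1515 = 26.726 mm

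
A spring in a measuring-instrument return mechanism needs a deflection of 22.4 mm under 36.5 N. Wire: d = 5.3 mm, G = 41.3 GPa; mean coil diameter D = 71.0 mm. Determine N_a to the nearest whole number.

Required rate k = F/δ = 36.5/22.4 = 1.6295 N/mm
N_a = Gd⁴/(8D³k) = (41.3×10³ × 5.3⁴)/(8 × 71.0³ × 1.6295)
    = 3.25877e+07 / 4.66563e+06 = 6.985 → 7 coils

7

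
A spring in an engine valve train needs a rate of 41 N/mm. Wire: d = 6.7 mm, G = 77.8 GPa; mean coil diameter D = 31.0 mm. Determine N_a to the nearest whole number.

N_a = Gd⁴/(8D³k) = (77.8×10³ × 6.7⁴)/(8 × 31.0³ × 41)
    = 1.56776e+08 / 9.77145e+06 = 16.04 → 16 coils

16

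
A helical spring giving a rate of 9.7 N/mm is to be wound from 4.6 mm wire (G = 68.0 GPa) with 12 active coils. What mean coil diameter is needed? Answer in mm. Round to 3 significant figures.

32.0 mm

D = (Gd⁴/(8N_a·k))^(1/3) = (68.0×10³·4.6⁴/(8·12·9.7))^(1/3)
  = (32696.2)^(1/3) = 31.9766 mm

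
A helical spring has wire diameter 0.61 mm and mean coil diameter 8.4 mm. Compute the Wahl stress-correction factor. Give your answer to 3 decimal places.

1.103

C = D/d = 8.4/0.61 = 13.7705
K_W = (4C−1)/(4C−4) + 0.615/C = 54.082/51.082 + 0.0447 = 1.1034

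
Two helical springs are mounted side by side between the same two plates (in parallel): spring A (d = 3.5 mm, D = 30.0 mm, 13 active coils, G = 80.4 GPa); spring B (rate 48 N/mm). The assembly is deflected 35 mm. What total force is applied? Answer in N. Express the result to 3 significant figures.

1830 N

k_A = Gd⁴/(8D³N_a) = (80.4×10³)(3.5⁴)/(8·30.0³·13) = 4.2967 N/mm
Parallel: k_eq = 4.2967 + 48 = 52.297 N/mm
F = k_eq·δ = 52.297·35 = 1830.4 N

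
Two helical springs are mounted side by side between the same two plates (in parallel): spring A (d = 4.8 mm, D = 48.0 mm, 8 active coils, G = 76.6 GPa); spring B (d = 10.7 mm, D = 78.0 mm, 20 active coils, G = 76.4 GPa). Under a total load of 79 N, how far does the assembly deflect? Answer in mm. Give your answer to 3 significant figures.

4.17 mm

k_A = Gd⁴/(8D³N_a) = (76.6×10³)(4.8⁴)/(8·48.0³·8) = 5.745 N/mm
k_B = Gd⁴/(8D³N_a) = (76.4×10³)(10.7⁴)/(8·78.0³·20) = 13.189 N/mm
Parallel: k_eq = 5.745 + 13.189 = 18.934 N/mm
δ = F/k_eq = 79/18.934 = 4.1723 mm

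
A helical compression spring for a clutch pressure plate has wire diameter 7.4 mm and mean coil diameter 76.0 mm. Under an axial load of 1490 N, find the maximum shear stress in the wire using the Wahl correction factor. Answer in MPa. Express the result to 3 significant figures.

812 MPa

Spring index C = D/d = 76.0/7.4 = 10.2703
K_W = (4C−1)/(4C−4) + 0.615/C = 40.081/37.081 + 0.0599 = 1.1408
τ₀ = 8FD/(πd³) = 8·1490·76.0/(π·7.4³) = 905920/1273 = 711.61 MPa
τ_max = K·τ₀ = 1.1408 × 711.61 = 811.8 MPa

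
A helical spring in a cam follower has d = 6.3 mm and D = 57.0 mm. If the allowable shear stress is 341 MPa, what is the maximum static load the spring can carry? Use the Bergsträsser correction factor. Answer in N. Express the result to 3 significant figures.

C = D/d = 57.0/6.3 = 9.0476
K_B = (4C+2)/(4C−3) = 38.190/33.190 = 1.1506
τ_max = K·8FD/(πd³) → F_max = τ_allow·πd³/(8DK)
F_max = 341·π·6.3³/(8·57.0·1.1506) = 2.6787e+05/524.69 = 510.53 N

511 N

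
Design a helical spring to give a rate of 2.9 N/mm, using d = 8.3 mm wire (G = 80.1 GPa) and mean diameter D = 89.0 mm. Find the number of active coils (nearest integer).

23

N_a = Gd⁴/(8D³k) = (80.1×10³ × 8.3⁴)/(8 × 89.0³ × 2.9)
    = 3.80141e+08 / 1.63553e+07 = 23.24 → 23 coils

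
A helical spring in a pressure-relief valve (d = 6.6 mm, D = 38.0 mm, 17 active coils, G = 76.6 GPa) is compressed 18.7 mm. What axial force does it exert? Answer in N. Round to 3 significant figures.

364 N

k = Gd⁴/(8D³N_a) = (76.6×10³)(6.6⁴)/(8·38.0³·17) = 19.477 N/mm
F = k·δ = 19.477 × 18.7 = 364.21 N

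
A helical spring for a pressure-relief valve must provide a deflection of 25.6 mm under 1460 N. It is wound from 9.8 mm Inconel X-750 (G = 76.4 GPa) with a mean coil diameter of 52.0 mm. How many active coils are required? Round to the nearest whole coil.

11

Required rate k = F/δ = 1460/25.6 = 57.031 N/mm
N_a = Gd⁴/(8D³k) = (76.4×10³ × 9.8⁴)/(8 × 52.0³ × 57.031)
    = 7.04689e+08 / 6.41524e+07 = 10.98 → 11 coils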